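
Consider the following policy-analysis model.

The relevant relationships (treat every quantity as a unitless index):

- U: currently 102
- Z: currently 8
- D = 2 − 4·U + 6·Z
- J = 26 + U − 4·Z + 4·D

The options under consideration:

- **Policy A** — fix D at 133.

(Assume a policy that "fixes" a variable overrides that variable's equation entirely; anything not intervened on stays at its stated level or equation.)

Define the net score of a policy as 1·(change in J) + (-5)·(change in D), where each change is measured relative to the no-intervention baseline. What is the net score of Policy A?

-491

Baseline:
  U = 102
  Z = 8
  D = 2 − 4·102 + 6·8 = -358
  J = 26 + 102 − 4·8 + 4·(-358) = -1336
Policy A (D := 133):
  U = 102
  Z = 8
  D = 133
  J = 26 + 102 − 4·8 + 4·133 = 628
ΔJ = 628 − (-1336) = 1964; ΔD = 133 − (-358) = 491
Score = 1·1964 + (-5)·491 = -491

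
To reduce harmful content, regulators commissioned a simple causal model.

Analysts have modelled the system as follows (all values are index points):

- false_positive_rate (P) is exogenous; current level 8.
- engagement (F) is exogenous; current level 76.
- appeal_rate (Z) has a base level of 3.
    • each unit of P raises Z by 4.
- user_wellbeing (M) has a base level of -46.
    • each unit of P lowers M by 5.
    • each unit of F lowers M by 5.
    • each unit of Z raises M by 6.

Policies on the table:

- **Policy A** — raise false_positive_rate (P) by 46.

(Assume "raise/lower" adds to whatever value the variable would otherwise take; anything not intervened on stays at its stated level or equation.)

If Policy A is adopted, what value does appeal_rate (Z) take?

219

Policy A (P + 46):
  P = 8 + 46 = 54
  Z = 3 + 4·54 = 219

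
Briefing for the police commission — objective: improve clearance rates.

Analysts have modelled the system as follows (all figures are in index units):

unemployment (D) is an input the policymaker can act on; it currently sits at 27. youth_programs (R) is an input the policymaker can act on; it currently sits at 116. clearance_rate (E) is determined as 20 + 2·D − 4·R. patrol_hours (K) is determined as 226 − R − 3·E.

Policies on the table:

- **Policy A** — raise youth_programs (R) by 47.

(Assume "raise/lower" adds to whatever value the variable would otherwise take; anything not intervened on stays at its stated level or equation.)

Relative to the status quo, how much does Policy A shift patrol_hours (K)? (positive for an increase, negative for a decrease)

Baseline:
  D = 27
  R = 116
  E = 20 + 2·27 − 4·116 = -390
  K = 226 − 116 − 3·(-390) = 1280
Policy A (R + 47):
  D = 27
  R = 116 + 47 = 163
  E = 20 + 2·27 − 4·163 = -578
  K = 226 − 163 − 3·(-578) = 1797
Change in K: 1797 − 1280 = 517

517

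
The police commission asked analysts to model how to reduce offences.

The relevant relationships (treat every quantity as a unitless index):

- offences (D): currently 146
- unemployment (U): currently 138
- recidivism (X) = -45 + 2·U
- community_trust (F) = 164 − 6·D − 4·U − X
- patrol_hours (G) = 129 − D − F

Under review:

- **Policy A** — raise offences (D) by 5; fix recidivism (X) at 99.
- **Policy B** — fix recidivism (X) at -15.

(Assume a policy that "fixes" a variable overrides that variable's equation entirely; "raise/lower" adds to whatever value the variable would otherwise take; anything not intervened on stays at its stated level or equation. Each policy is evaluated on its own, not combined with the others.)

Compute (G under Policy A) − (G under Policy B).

139

Policy A (D + 5, X := 99):
  D = 146 + 5 = 151
  U = 138
  X = 99
  F = 164 − 6·151 − 4·138 − 99 = -1393
  G = 129 − 151 − (-1393) = 1371
Policy B (X := -15):
  D = 146
  U = 138
  X = -15
  F = 164 − 6·146 − 4·138 − (-15) = -1249
  G = 129 − 146 − (-1249) = 1232
G: 1371 − 1232 = 139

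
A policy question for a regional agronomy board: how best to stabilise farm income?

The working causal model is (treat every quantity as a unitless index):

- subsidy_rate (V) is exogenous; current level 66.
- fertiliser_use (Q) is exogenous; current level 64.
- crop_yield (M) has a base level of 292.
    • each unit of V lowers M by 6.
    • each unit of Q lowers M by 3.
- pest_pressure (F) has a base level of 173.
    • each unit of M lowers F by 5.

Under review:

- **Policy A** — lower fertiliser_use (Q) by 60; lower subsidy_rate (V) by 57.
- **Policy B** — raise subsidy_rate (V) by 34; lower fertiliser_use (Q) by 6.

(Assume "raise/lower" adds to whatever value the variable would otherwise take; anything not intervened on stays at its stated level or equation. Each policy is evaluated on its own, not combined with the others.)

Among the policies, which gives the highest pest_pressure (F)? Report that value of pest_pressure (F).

2583

Policy A (Q − 60, V − 57):
  V = 66 − 57 = 9
  Q = 64 − 60 = 4
  M = 292 − 6·9 − 3·4 = 226
  F = 173 − 5·226 = -957
Policy B (V + 34, Q − 6):
  V = 66 + 34 = 100
  Q = 64 − 6 = 58
  M = 292 − 6·100 − 3·58 = -482
  F = 173 − 5·(-482) = 2583
Comparing — Policy A: F=-957, Policy B: F=2583. Highest is 2583 (Policy B).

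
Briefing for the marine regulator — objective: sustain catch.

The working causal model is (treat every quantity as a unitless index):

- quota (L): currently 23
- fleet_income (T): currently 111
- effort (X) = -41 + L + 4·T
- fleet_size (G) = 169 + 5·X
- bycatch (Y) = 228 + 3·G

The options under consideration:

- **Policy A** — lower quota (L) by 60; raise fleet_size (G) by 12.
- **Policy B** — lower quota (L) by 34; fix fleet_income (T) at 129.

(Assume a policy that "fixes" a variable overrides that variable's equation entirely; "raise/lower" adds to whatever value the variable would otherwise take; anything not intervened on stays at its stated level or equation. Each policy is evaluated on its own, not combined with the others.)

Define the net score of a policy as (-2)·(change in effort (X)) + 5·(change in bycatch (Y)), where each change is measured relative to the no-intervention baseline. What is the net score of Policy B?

Baseline:
  L = 23
  T = 111
  X = -41 + 23 + 4·111 = 426
  G = 169 + 5·426 = 2299
  Y = 228 + 3·2299 = 7125
Policy B (L − 34, T := 129):
  L = 23 − 34 = -11
  T = 129
  X = -41 + (-11) + 4·129 = 464
  G = 169 + 5·464 = 2489
  Y = 228 + 3·2489 = 7695
ΔX = 464 − 426 = 38; ΔY = 7695 − 7125 = 570
Score = (-2)·38 + 5·570 = 2774

2774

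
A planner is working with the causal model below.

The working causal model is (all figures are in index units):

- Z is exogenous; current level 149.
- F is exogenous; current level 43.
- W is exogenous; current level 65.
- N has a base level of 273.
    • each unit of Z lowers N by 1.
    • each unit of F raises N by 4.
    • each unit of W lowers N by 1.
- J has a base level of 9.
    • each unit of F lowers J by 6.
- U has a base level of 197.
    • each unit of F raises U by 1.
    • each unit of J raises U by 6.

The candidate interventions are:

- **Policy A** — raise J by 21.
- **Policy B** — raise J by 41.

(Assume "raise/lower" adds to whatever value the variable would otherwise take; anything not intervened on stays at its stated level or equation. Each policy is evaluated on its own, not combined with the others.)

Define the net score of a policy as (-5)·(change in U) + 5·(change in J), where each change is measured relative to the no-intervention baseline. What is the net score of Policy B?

-1025

Baseline:
  F = 43
  J = 9 − 6·43 = -249
  U = 197 + 43 + 6·(-249) = -1254
Policy B (J + 41):
  F = 43
  J = 9 − 6·43 (+41 from intervention) = -208
  U = 197 + 43 + 6·(-208) = -1008
ΔU = -1008 − (-1254) = 246; ΔJ = -208 − (-249) = 41
Score = (-5)·246 + 5·41 = -1025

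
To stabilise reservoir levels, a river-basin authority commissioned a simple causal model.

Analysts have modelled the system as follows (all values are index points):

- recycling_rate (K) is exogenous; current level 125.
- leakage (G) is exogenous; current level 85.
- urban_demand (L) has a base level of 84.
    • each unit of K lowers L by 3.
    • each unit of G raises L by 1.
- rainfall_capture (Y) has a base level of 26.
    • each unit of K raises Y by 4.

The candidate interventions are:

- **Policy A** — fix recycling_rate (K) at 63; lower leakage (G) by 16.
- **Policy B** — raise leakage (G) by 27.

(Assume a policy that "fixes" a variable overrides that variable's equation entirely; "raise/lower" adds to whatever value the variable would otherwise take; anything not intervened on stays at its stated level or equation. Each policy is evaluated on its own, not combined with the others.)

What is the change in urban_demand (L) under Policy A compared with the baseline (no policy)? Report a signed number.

Baseline:
  K = 125
  G = 85
  L = 84 − 3·125 + 85 = -206
Policy A (K := 63, G − 16):
  K = 63
  G = 85 − 16 = 69
  L = 84 − 3·63 + 69 = -36
Change in L: -36 − (-206) = 170

170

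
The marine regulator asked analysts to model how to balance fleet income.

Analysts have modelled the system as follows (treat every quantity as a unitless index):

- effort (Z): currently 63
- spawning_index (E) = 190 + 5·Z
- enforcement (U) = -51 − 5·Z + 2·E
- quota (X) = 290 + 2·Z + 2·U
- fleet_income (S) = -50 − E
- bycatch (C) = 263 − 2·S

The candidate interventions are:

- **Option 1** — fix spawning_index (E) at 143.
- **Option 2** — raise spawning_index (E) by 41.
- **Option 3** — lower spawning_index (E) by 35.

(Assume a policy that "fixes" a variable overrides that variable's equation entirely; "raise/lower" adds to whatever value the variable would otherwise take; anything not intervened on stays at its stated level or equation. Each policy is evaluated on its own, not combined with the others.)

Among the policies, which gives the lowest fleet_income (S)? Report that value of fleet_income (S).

-596

Option 1 (E := 143):
  Z = 63
  E = 143
  S = -50 − 143 = -193
Option 2 (E + 41):
  Z = 63
  E = 190 + 5·63 (+41 from intervention) = 546
  S = -50 − 546 = -596
Option 3 (E − 35):
  Z = 63
  E = 190 + 5·63 (−35 from intervention) = 470
  S = -50 − 470 = -520
Comparing — Option 1: S=-193, Option 2: S=-596, Option 3: S=-520. Lowest is -596 (Option 2).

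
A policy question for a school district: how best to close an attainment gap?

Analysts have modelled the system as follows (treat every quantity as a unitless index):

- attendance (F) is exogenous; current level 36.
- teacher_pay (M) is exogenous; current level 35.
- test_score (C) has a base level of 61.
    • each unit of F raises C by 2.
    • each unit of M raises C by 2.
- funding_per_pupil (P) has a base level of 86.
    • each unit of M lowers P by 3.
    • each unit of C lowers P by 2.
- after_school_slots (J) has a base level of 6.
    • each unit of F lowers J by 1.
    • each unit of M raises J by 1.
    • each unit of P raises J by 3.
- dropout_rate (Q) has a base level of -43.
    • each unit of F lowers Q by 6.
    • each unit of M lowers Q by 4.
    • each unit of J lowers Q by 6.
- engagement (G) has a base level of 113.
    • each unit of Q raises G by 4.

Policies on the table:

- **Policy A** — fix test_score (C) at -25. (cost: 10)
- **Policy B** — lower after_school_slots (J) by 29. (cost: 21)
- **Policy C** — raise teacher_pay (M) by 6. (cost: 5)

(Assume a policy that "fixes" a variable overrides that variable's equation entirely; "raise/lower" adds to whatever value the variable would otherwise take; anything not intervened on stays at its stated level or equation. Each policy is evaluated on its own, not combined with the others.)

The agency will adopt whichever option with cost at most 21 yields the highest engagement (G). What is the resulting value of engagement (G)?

31781

Policy A (C := -25):
  F = 36
  M = 35
  C = -25
  P = 86 − 3·35 − 2·(-25) = 31
  J = 6 − 36 + 35 + 3·31 = 98
  Q = -43 − 6·36 − 4·35 − 6·98 = -987
  G = 113 + 4·(-987) = -3835
Policy B (J − 29):
  F = 36
  M = 35
  C = 61 + 2·36 + 2·35 = 203
  P = 86 − 3·35 − 2·203 = -425
  J = 6 − 36 + 35 + 3·(-425) (−29 from intervention) = -1299
  Q = -43 − 6·36 − 4·35 − 6·(-1299) = 7395
  G = 113 + 4·7395 = 29693
Policy C (M + 6):
  F = 36
  M = 35 + 6 = 41
  C = 61 + 2·36 + 2·41 = 215
  P = 86 − 3·41 − 2·215 = -467
  J = 6 − 36 + 41 + 3·(-467) = -1390
  Q = -43 − 6·36 − 4·41 − 6·(-1390) = 7917
  G = 113 + 4·7917 = 31781
Comparing — Policy A: G=-3835, Policy B: G=29693, Policy C: G=31781. Highest is 31781 (Policy C).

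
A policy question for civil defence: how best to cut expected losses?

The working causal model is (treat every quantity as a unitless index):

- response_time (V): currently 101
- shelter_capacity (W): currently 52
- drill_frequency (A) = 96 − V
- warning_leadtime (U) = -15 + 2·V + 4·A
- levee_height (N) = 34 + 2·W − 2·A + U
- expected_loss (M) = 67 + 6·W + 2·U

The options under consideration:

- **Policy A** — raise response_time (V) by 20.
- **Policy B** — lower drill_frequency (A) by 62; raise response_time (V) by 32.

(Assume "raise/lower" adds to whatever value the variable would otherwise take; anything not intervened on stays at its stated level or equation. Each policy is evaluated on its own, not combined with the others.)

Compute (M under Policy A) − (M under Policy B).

544

Policy A (V + 20):
  V = 101 + 20 = 121
  W = 52
  A = 96 − 121 = -25
  U = -15 + 2·121 + 4·(-25) = 127
  M = 67 + 6·52 + 2·127 = 633
Policy B (A − 62, V + 32):
  V = 101 + 32 = 133
  W = 52
  A = 96 − 133 (−62 from intervention) = -99
  U = -15 + 2·133 + 4·(-99) = -145
  M = 67 + 6·52 + 2·(-145) = 89
M: 633 − 89 = 544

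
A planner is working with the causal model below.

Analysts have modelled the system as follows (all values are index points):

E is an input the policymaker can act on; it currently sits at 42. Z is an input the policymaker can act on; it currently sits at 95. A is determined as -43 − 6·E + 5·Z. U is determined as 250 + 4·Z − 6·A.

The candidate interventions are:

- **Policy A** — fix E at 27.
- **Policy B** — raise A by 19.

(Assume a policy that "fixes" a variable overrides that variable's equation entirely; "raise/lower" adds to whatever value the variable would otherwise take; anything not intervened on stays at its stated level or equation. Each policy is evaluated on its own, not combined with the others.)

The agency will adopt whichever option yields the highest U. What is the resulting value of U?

-564

Policy A (E := 27):
  E = 27
  Z = 95
  A = -43 − 6·27 + 5·95 = 270
  U = 250 + 4·95 − 6·270 = -990
Policy B (A + 19):
  E = 42
  Z = 95
  A = -43 − 6·42 + 5·95 (+19 from intervention) = 199
  U = 250 + 4·95 − 6·199 = -564
Comparing — Policy A: U=-990, Policy B: U=-564. Highest is -564 (Policy B).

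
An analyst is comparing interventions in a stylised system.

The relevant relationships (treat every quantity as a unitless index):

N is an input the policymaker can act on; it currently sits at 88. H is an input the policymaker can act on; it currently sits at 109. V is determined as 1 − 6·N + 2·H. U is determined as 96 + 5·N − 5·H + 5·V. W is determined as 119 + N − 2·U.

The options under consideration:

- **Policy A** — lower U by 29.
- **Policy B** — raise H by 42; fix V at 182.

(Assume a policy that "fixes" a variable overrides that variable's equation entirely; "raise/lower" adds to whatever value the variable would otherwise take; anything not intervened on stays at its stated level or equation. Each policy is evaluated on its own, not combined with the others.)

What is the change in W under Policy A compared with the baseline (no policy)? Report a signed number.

Baseline:
  N = 88
  H = 109
  V = 1 − 6·88 + 2·109 = -309
  U = 96 + 5·88 − 5·109 + 5·(-309) = -1554
  W = 119 + 88 − 2·(-1554) = 3315
Policy A (U − 29):
  N = 88
  H = 109
  V = 1 − 6·88 + 2·109 = -309
  U = 96 + 5·88 − 5·109 + 5·(-309) (−29 from intervention) = -1583
  W = 119 + 88 − 2·(-1583) = 3373
Change in W: 3373 − 3315 = 58

58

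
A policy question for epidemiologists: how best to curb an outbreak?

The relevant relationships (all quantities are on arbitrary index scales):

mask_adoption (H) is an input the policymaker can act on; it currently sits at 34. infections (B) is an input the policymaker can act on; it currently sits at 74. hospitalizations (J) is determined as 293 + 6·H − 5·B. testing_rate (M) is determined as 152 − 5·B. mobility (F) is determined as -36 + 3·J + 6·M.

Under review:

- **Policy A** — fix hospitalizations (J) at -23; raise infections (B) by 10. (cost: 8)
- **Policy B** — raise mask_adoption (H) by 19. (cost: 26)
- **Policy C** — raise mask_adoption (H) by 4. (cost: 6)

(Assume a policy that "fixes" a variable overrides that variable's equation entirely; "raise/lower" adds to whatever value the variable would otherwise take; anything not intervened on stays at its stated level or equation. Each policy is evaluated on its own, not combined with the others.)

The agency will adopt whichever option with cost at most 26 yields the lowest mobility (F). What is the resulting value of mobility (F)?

Policy A (J := -23, B + 10):
  H = 34
  B = 74 + 10 = 84
  J = -23
  M = 152 − 5·84 = -268
  F = -36 + 3·(-23) + 6·(-268) = -1713
Policy B (H + 19):
  H = 34 + 19 = 53
  B = 74
  J = 293 + 6·53 − 5·74 = 241
  M = 152 − 5·74 = -218
  F = -36 + 3·241 + 6·(-218) = -621
Policy C (H + 4):
  H = 34 + 4 = 38
  B = 74
  J = 293 + 6·38 − 5·74 = 151
  M = 152 − 5·74 = -218
  F = -36 + 3·151 + 6·(-218) = -891
Comparing — Policy A: F=-1713, Policy B: F=-621, Policy C: F=-891. Lowest is -1713 (Policy A).

-1713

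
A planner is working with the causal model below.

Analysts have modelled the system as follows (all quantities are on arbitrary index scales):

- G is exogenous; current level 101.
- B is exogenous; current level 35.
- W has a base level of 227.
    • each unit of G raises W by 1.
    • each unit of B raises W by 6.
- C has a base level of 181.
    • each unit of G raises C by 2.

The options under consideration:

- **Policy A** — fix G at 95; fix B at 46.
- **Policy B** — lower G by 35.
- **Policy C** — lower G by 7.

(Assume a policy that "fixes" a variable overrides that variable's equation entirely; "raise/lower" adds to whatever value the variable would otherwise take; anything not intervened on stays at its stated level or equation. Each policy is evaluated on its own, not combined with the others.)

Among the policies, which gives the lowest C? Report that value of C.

Policy A (G := 95, B := 46):
  G = 95
  C = 181 + 2·95 = 371
Policy B (G − 35):
  G = 101 − 35 = 66
  C = 181 + 2·66 = 313
Policy C (G − 7):
  G = 101 − 7 = 94
  C = 181 + 2·94 = 369
Comparing — Policy A: C=371, Policy B: C=313, Policy C: C=369. Lowest is 313 (Policy B).

313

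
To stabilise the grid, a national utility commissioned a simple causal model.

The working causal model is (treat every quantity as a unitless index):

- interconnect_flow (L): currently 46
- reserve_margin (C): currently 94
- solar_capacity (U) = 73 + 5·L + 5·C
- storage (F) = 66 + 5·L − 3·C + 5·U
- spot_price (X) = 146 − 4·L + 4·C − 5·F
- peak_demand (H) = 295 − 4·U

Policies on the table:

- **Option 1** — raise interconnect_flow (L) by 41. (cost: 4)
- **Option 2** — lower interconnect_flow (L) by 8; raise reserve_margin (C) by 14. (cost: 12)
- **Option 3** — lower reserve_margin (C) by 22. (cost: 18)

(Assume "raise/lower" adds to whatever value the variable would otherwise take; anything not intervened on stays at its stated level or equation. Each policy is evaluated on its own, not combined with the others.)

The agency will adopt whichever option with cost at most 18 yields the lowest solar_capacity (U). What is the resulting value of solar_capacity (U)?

Option 1 (L + 41):
  L = 46 + 41 = 87
  C = 94
  U = 73 + 5·87 + 5·94 = 978
Option 2 (L − 8, C + 14):
  L = 46 − 8 = 38
  C = 94 + 14 = 108
  U = 73 + 5·38 + 5·108 = 803
Option 3 (C − 22):
  L = 46
  C = 94 − 22 = 72
  U = 73 + 5·46 + 5·72 = 663
Comparing — Option 1: U=978, Option 2: U=803, Option 3: U=663. Lowest is 663 (Option 3).

663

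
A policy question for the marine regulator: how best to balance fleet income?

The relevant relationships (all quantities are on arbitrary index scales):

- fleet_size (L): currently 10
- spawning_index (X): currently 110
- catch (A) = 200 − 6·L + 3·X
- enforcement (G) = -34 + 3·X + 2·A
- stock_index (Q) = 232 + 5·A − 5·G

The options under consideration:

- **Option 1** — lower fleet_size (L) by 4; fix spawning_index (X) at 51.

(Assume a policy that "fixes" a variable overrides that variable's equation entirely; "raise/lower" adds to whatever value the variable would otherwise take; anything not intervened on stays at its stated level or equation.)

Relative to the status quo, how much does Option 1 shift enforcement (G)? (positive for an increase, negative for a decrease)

-483

Baseline:
  L = 10
  X = 110
  A = 200 − 6·10 + 3·110 = 470
  G = -34 + 3·110 + 2·470 = 1236
Option 1 (L − 4, X := 51):
  L = 10 − 4 = 6
  X = 51
  A = 200 − 6·6 + 3·51 = 317
  G = -34 + 3·51 + 2·317 = 753
Change in G: 753 − 1236 = -483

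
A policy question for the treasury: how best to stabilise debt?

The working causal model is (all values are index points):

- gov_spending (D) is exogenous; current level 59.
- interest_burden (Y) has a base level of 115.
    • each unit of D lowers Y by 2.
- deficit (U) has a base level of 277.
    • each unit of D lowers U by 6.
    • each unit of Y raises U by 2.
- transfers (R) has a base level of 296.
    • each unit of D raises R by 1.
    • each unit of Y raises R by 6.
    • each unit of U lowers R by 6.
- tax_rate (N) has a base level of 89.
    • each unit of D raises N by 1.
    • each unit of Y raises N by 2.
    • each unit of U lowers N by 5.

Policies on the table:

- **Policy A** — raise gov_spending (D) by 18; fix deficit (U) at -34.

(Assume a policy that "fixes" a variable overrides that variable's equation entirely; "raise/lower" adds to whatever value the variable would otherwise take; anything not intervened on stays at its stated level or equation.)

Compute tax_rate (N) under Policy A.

Policy A (D + 18, U := -34):
  D = 59 + 18 = 77
  Y = 115 − 2·77 = -39
  U = -34
  N = 89 + 77 + 2·(-39) − 5·(-34) = 258

258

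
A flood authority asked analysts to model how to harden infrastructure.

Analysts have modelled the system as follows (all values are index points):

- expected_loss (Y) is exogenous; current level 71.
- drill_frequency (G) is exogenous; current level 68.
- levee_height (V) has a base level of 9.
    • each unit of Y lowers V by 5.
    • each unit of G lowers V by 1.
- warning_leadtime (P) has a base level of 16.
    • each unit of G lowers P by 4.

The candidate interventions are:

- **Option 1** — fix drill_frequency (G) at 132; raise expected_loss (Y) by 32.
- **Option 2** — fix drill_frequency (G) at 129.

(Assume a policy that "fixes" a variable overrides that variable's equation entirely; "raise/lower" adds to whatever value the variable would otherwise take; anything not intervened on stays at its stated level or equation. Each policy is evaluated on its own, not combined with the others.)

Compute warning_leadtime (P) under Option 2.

Option 2 (G := 129):
  G = 129
  P = 16 − 4·129 = -500

-500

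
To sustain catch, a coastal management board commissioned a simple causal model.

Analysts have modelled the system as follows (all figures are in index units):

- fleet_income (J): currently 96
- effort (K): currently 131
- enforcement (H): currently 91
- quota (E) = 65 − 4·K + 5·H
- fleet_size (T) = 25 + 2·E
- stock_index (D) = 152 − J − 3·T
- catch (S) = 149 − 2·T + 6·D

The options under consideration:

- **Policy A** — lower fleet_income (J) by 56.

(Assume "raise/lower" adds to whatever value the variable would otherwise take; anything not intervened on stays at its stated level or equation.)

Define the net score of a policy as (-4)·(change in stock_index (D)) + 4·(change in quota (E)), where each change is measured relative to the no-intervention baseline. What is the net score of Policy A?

Baseline:
  J = 96
  K = 131
  H = 91
  E = 65 − 4·131 + 5·91 = -4
  T = 25 + 2·(-4) = 17
  D = 152 − 96 − 3·17 = 5
Policy A (J − 56):
  J = 96 − 56 = 40
  K = 131
  H = 91
  E = 65 − 4·131 + 5·91 = -4
  T = 25 + 2·(-4) = 17
  D = 152 − 40 − 3·17 = 61
ΔD = 61 − 5 = 56; ΔE = -4 − (-4) = 0
Score = (-4)·56 + 4·0 = -224

-224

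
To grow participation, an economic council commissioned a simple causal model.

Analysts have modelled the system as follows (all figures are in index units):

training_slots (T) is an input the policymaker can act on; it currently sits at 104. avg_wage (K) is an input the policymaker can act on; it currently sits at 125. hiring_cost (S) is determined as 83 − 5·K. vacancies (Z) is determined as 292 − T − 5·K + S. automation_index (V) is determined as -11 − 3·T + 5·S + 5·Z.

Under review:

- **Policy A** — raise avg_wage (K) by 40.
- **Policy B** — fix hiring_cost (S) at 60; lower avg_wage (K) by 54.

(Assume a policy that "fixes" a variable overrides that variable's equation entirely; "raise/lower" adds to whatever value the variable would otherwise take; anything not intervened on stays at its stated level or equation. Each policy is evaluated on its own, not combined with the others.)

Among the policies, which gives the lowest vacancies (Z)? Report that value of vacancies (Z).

Policy A (K + 40):
  T = 104
  K = 125 + 40 = 165
  S = 83 − 5·165 = -742
  Z = 292 − 104 − 5·165 + (-742) = -1379
Policy B (S := 60, K − 54):
  T = 104
  K = 125 − 54 = 71
  S = 60
  Z = 292 − 104 − 5·71 + 60 = -107
Comparing — Policy A: Z=-1379, Policy B: Z=-107. Lowest is -1379 (Policy A).

-1379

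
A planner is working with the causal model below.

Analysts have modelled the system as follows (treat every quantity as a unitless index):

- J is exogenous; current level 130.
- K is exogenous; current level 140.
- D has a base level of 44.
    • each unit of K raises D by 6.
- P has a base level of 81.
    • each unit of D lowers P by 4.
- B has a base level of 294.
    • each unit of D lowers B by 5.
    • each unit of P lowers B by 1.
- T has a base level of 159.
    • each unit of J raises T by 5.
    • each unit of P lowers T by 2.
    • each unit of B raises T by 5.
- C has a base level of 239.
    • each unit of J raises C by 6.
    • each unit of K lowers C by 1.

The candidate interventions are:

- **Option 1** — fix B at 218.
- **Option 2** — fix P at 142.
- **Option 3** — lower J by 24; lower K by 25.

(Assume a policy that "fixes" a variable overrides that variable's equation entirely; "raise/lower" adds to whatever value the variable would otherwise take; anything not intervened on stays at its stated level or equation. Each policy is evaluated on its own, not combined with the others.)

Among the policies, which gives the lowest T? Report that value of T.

-20815

Option 1 (B := 218):
  J = 130
  K = 140
  D = 44 + 6·140 = 884
  P = 81 − 4·884 = -3455
  B = 218
  T = 159 + 5·130 − 2·(-3455) + 5·218 = 8809
Option 2 (P := 142):
  J = 130
  K = 140
  D = 44 + 6·140 = 884
  P = 142
  B = 294 − 5·884 − 142 = -4268
  T = 159 + 5·130 − 2·142 + 5·(-4268) = -20815
Option 3 (J − 24, K − 25):
  J = 130 − 24 = 106
  K = 140 − 25 = 115
  D = 44 + 6·115 = 734
  P = 81 − 4·734 = -2855
  B = 294 − 5·734 − (-2855) = -521
  T = 159 + 5·106 − 2·(-2855) + 5·(-521) = 3794
Comparing — Option 1: T=8809, Option 2: T=-20815, Option 3: T=3794. Lowest is -20815 (Option 2).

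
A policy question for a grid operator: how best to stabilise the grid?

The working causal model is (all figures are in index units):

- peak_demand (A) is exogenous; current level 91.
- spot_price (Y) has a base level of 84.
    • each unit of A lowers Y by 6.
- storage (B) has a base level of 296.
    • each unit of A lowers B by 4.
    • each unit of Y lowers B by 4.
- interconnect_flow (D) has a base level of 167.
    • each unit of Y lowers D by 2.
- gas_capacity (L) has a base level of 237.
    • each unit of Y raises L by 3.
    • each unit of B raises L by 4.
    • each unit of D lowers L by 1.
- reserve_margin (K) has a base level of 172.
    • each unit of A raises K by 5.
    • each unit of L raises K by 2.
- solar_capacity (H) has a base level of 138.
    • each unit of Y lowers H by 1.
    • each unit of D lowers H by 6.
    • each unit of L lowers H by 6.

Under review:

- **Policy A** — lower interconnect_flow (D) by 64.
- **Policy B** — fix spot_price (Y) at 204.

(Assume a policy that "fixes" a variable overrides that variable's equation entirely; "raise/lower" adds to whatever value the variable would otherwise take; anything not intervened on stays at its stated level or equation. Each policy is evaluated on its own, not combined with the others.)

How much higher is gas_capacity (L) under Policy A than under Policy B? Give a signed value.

Policy A (D − 64):
  A = 91
  Y = 84 − 6·91 = -462
  B = 296 − 4·91 − 4·(-462) = 1780
  D = 167 − 2·(-462) (−64 from intervention) = 1027
  L = 237 + 3·(-462) + 4·1780 − 1027 = 4944
Policy B (Y := 204):
  A = 91
  Y = 204
  B = 296 − 4·91 − 4·204 = -884
  D = 167 − 2·204 = -241
  L = 237 + 3·204 + 4·(-884) − (-241) = -2446
L: 4944 − (-2446) = 7390

7390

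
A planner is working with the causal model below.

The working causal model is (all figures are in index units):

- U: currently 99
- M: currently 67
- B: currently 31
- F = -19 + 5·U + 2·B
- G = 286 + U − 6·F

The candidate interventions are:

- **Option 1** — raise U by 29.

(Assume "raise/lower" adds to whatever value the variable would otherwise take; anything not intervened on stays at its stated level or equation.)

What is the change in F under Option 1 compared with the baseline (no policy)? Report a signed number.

145

Baseline:
  U = 99
  B = 31
  F = -19 + 5·99 + 2·31 = 538
Option 1 (U + 29):
  U = 99 + 29 = 128
  B = 31
  F = -19 + 5·128 + 2·31 = 683
Change in F: 683 − 538 = 145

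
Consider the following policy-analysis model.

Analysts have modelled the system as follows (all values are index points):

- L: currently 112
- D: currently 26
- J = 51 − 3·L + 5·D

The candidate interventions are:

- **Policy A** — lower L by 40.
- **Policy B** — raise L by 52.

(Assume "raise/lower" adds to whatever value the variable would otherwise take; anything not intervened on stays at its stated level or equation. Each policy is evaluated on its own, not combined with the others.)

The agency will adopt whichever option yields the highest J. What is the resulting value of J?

-35

Policy A (L − 40):
  L = 112 − 40 = 72
  D = 26
  J = 51 − 3·72 + 5·26 = -35
Policy B (L + 52):
  L = 112 + 52 = 164
  D = 26
  J = 51 − 3·164 + 5·26 = -311
Comparing — Policy A: J=-35, Policy B: J=-311. Highest is -35 (Policy A).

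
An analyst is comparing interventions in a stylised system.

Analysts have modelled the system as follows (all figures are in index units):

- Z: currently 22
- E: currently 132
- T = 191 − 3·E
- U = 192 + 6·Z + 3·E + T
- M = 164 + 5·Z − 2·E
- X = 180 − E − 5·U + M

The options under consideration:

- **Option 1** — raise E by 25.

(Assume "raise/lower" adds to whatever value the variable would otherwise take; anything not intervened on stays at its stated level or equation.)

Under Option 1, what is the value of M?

-40

Option 1 (E + 25):
  Z = 22
  E = 132 + 25 = 157
  M = 164 + 5·22 − 2·157 = -40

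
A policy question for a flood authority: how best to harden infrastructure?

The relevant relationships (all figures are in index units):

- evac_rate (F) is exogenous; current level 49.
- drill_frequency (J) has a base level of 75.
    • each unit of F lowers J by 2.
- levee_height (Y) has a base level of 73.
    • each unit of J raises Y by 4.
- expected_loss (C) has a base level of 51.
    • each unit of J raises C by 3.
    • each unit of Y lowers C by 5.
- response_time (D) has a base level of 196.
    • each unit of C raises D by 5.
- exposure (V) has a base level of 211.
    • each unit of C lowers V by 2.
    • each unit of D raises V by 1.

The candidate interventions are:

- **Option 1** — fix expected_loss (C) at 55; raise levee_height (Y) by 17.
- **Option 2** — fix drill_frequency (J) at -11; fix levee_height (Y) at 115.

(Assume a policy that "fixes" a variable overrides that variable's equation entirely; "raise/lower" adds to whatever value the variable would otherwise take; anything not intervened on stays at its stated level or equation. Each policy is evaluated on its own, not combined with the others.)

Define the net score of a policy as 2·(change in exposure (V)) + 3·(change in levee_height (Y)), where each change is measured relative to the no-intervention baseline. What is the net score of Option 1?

Baseline:
  F = 49
  J = 75 − 2·49 = -23
  Y = 73 + 4·(-23) = -19
  C = 51 + 3·(-23) − 5·(-19) = 77
  D = 196 + 5·77 = 581
  V = 211 − 2·77 + 581 = 638
Option 1 (C := 55, Y + 17):
  F = 49
  J = 75 − 2·49 = -23
  Y = 73 + 4·(-23) (+17 from intervention) = -2
  C = 55
  D = 196 + 5·55 = 471
  V = 211 − 2·55 + 471 = 572
ΔV = 572 − 638 = -66; ΔY = -2 − (-19) = 17
Score = 2·(-66) + 3·17 = -81

-81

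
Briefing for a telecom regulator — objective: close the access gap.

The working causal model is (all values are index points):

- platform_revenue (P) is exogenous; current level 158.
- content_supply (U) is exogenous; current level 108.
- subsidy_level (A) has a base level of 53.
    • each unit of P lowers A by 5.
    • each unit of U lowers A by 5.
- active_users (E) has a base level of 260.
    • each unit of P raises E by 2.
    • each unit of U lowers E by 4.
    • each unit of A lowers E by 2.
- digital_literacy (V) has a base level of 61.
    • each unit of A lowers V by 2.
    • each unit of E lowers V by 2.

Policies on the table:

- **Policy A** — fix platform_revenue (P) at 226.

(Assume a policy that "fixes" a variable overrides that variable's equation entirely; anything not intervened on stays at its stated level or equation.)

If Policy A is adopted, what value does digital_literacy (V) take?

-3733

Policy A (P := 226):
  P = 226
  U = 108
  A = 53 − 5·226 − 5·108 = -1617
  E = 260 + 2·226 − 4·108 − 2·(-1617) = 3514
  V = 61 − 2·(-1617) − 2·3514 = -3733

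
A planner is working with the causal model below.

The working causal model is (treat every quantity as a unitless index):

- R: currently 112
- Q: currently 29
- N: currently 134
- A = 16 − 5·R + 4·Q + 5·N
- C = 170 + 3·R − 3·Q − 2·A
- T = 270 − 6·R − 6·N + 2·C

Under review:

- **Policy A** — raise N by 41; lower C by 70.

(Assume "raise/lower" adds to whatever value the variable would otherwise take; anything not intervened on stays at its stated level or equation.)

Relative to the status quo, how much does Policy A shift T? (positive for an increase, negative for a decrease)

Baseline:
  R = 112
  Q = 29
  N = 134
  A = 16 − 5·112 + 4·29 + 5·134 = 242
  C = 170 + 3·112 − 3·29 − 2·242 = -65
  T = 270 − 6·112 − 6·134 + 2·(-65) = -1336
Policy A (N + 41, C − 70):
  R = 112
  Q = 29
  N = 134 + 41 = 175
  A = 16 − 5·112 + 4·29 + 5·175 = 447
  C = 170 + 3·112 − 3·29 − 2·447 (−70 from intervention) = -545
  T = 270 − 6·112 − 6·175 + 2·(-545) = -2542
Change in T: -2542 − (-1336) = -1206

-1206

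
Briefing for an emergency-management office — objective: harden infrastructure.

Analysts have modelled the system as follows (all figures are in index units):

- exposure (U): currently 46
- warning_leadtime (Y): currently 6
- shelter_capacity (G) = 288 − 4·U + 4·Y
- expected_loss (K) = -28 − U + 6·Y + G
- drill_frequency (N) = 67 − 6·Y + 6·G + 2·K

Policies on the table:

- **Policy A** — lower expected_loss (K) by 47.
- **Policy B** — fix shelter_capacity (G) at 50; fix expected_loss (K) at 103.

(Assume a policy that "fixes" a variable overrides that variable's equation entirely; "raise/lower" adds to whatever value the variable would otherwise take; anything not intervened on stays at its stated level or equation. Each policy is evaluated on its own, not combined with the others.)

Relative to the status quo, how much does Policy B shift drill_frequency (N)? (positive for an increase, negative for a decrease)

-442

Baseline:
  U = 46
  Y = 6
  G = 288 − 4·46 + 4·6 = 128
  K = -28 − 46 + 6·6 + 128 = 90
  N = 67 − 6·6 + 6·128 + 2·90 = 979
Policy B (G := 50, K := 103):
  U = 46
  Y = 6
  G = 50
  K = 103
  N = 67 − 6·6 + 6·50 + 2·103 = 537
Change in N: 537 − 979 = -442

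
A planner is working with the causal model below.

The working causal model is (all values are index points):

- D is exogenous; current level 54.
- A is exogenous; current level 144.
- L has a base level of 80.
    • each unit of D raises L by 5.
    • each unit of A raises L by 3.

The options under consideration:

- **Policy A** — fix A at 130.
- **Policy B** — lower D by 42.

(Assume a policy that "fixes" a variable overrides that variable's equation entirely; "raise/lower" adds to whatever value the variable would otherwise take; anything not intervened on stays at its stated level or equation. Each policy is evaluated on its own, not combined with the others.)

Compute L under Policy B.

Policy B (D − 42):
  D = 54 − 42 = 12
  A = 144
  L = 80 + 5·12 + 3·144 = 572

572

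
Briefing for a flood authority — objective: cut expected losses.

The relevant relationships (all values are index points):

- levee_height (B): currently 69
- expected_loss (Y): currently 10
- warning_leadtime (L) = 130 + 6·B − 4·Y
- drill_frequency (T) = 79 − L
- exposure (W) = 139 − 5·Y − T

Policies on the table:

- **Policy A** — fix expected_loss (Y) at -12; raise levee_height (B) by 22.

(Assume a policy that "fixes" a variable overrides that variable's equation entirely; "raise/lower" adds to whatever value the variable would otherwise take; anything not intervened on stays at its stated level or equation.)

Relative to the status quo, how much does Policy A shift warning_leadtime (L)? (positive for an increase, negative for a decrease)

Baseline:
  B = 69
  Y = 10
  L = 130 + 6·69 − 4·10 = 504
Policy A (Y := -12, B + 22):
  B = 69 + 22 = 91
  Y = -12
  L = 130 + 6·91 − 4·(-12) = 724
Change in L: 724 − 504 = 220

220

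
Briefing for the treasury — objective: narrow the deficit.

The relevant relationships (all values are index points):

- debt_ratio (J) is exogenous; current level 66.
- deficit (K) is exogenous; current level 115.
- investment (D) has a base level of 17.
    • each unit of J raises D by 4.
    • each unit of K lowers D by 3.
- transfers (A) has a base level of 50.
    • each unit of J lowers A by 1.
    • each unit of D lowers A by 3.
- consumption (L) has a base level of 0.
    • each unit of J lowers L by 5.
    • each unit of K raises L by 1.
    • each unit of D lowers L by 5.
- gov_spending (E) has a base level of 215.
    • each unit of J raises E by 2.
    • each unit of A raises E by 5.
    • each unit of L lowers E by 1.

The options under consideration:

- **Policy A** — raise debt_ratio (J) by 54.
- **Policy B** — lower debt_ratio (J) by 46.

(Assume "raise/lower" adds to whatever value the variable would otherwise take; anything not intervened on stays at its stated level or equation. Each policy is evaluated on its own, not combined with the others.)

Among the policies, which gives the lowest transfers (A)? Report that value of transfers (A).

-526

Policy A (J + 54):
  J = 66 + 54 = 120
  K = 115
  D = 17 + 4·120 − 3·115 = 152
  A = 50 − 120 − 3·152 = -526
Policy B (J − 46):
  J = 66 − 46 = 20
  K = 115
  D = 17 + 4·20 − 3·115 = -248
  A = 50 − 20 − 3·(-248) = 774
Comparing — Policy A: A=-526, Policy B: A=774. Lowest is -526 (Policy A).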